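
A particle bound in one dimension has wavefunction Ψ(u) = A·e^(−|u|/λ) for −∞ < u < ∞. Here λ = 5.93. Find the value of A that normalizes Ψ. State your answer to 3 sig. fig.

Normalization requires ∫|Ψ|² du = 1, integrated from −∞ to ∞.
Recall ∫₀^∞ u^m e^(−u/β) du = m!·β^(m+1), the integral (without the A² prefactor) comes out to λ.
Hence A² = 1/[λ].
With λ = 5.93: A² = 0.1686 and A = 0.4107.

A ≈ 0.411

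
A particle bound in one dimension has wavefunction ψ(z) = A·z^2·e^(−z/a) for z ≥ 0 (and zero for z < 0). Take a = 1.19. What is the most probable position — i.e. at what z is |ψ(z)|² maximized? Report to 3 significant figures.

Differentiate |ψ(z)|² with respect to z and set to zero.
Solving yields z = 2·a.
With a = 1.19, the most probable position is 2.380.

z ≈ 2.38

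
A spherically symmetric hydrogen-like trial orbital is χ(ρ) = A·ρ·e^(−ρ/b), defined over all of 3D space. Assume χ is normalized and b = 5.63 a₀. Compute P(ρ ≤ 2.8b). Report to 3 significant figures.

P ≈ 0.658

With dV = 4πρ²dρ, the probability is ∫|χ|² dV over ρ ≤ 2.8b.
Normalization gives A² = 1/(3·π·b^5).
Let u = ρ/b; then A², 4π and the length scale all cancel, so P = ∫_{0}^{2.8} u^4·e^(-2·u) du ÷ ∫_{0}^{∞} u^4·e^(-2·u) du.
Using ∫ u^4·e^(-2·u) du = -(u^4/2 + u^3 + 3·u^2/2 + 3·u/2 + 3/4)·e^(-2·u), the numerator is ≈ 0.49339 and the denominator is 3/4.
Taking the ratio yields P = 0.6578.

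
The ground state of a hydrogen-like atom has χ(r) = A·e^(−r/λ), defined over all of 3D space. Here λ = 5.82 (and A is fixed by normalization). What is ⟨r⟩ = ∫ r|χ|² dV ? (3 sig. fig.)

⟨r⟩ ≈ 8.73

By definition ⟨r⟩ = ∫ r |χ(r)|² 4πr² dr.
The ratio of the moment integral to the normalization integral gives ⟨r⟩ = 3·λ/2.
Putting λ = 5.82 gives 8.730.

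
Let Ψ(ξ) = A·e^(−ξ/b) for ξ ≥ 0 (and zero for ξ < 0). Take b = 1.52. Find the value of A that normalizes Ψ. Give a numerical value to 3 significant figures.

Normalization requires ∫|Ψ|² dξ = 1, integrated from 0 to ∞.
Using ∫₀^∞ ξⁿ e^(−αξ) dξ = n!/αⁿ⁺¹, with Ψ = A·e^(−ξ/b), the integral evaluates to A²·[b/2].
Hence A² = 1/[b/2].
With b = 1.52: A² = 1.316 and A = 1.147.

A ≈ 1.15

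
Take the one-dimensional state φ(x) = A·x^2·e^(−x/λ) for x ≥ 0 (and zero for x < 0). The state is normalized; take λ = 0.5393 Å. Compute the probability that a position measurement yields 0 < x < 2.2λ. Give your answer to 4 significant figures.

P ≈ 0.4488

P = ∫_{0}^{2.2λ} |φ(x)|² dx.
The normalization integral ∫|φ|²dx over the whole domain equals 3·λ^5/4·A², and A² cancels in the ratio.
In terms of u = x/λ (A² and the length scale cancel between numerator and denominator), P = [∫_{0}^{2.2} u^4·e^(-2·u) du] / [∫_{0}^{∞} u^4·e^(-2·u) du].
An antiderivative of u^4·e^(-2·u) is -(u^4/2 + u^3 + 3·u^2/2 + 3·u/2 + 3/4)·e^(-2·u); evaluating from 0 to 2.2 gives ≈ 0.336612, while the full integral is 3/4.
The result is P = 0.44882.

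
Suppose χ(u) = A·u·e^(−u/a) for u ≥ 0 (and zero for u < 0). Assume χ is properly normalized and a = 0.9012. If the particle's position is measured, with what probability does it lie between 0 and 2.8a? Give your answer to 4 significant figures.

P ≈ 0.9176

P = ∫_{0}^{2.8a} |χ(u)|² du.
Since A² = 1/(a^3/4), this is the region integral divided by the full normalization integral.
In terms of t = u/a (A² and the length scale cancel between numerator and denominator), P = [∫_{0}^{2.8} t^2·e^(-2·t) dt] / [∫_{0}^{∞} t^2·e^(-2·t) dt].
An antiderivative of t^2·e^(-2·t) is -(2·t^2 + 2·t + 1)·e^(-2·t)/4; evaluating from 0 to 2.8 gives 1/4 - 557·e^(-28/5)/100, while the full integral is 1/4.
Evaluating gives P = 0.91761.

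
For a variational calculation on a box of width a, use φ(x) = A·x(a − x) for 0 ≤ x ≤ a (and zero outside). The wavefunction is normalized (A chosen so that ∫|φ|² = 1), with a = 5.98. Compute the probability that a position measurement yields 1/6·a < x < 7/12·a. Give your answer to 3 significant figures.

The probability is P = ∫ |φ|² dx over [1/6·a, 7/12·a].
The normalization integral ∫|φ|²dx over the whole domain equals a^5/30·A², and A² cancels in the ratio.
Let u = x/a; then A² and the length scale cancel, so P = ∫_{1/6}^{7/12} u^2·(1 - u)^2 du ÷ ∫_{0}^{1} u^2·(1 - u)^2 du.
With ∫ u^2·(1 - u)^2 du = u^3·(6·u^2 - 15·u + 10)/30 + C, the region integral is ≈ 0.020596 and the full one is 1/30.
Evaluating gives P = 0.6179.

P ≈ 0.618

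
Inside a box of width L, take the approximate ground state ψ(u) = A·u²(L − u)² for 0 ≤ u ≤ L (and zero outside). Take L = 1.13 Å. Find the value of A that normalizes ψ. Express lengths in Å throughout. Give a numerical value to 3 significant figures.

A ≈ 14.5 Å^(-9/2)

Normalization requires ∫|ψ|² du = 1, integrated from 0 to L.
Expanding the polynomial and integrating term by term, the integral (without the A² prefactor) comes out to L^9/630.
Setting this equal to 1 gives A² = 1/(L^9/630).
Plugging in L = 1.13 yields A = 14.48.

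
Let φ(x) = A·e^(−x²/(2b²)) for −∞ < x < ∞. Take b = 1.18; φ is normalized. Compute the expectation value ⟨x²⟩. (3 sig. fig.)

The expectation value is the |φ|²-weighted average of x^2: ∫ x^2|φ|² dx.
Using the Gaussian integral ∫_{−∞}^{∞} e^(−αx²) dx = √(π/α), evaluating both integrals, ⟨x²⟩ = b^2/2.
Putting b = 1.18 gives 0.6962.

⟨x^2⟩ ≈ 0.696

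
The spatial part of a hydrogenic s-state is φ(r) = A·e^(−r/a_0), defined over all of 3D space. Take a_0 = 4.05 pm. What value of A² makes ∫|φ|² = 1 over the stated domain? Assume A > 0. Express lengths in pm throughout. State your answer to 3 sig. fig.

A^2 ≈ 0.00479 pm^(-3)

We need A² ∫|f|² 4πr² dr = 1, taking the integral from 0 to ∞.
(Spherical symmetry: dV = 4πr² dr.)
With φ = A·e^(−r/a_0), the integral evaluates to A²·[π·a_0^3].
Setting this equal to 1 gives A² = 1/(π·a_0^3).
Plugging in a_0 = 4.05 yields A = 0.06922.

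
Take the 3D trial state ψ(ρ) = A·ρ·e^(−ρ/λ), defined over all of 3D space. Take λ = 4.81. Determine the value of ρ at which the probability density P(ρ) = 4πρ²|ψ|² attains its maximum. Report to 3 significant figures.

Set d/dρ [P(ρ) = 4πρ²|ψ|²] = 0 and solve for ρ > 0.
Solving yields ρ = 2·λ.
With λ = 4.81, the most probable radial distance is 9.620.

ρ ≈ 9.62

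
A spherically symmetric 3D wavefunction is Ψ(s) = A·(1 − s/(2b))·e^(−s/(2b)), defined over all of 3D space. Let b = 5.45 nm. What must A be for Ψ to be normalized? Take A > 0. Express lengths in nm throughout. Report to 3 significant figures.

A ≈ 0.0157 nm^(-3/2)

We need A² ∫|f|² 4πs² ds = 1, taking the integral from 0 to ∞.
(Spherical symmetry: dV = 4πs² ds.)
Recall ∫₀^∞ s^m e^(−s/β) ds = m!·β^(m+1), with Ψ = A·(1 − s/(2b))·e^(−s/(2b)), the integral evaluates to A²·[8·π·b^3].
Hence A² = 1/[8·π·b^3].
Plugging in b = 5.45 yields A = 0.01568.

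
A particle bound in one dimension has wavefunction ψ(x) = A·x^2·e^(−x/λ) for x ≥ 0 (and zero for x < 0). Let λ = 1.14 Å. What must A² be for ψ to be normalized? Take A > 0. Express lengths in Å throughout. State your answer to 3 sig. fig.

Require ∫ |ψ|² dx = 1 over the whole domain.
With ψ = A·x^2·e^(−x/λ), the integral evaluates to A²·[3·λ^5/4].
Hence A² = 1/[3·λ^5/4].
Substituting λ = 1.14 gives A² = 0.6925, so A = 0.8322.

A^2 ≈ 0.692 Å^(-5)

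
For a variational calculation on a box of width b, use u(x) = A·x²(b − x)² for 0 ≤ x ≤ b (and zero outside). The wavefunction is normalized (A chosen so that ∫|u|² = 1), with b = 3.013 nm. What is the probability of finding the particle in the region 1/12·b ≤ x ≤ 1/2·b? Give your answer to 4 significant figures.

P ≈ 0.4996

|u|² is the probability density, so P = ∫_{1/12·b}^{1/2·b} |u|² dx.
The normalization integral ∫|u|²dx over the whole domain equals b^9/630·A², and A² cancels in the ratio.
In terms of t = x/b (A² and the length scale cancel between numerator and denominator), P = [∫_{1/12}^{1/2} t^4·(1 - t)^4 dt] / [∫_{0}^{1} t^4·(1 - t)^4 dt].
Using ∫ t^4·(1 - t)^4 dt = t^5·(70·t^4 - 315·t^3 + 540·t^2 - 420·t + 126)/630, the numerator is ≈ 0.000793048 and the denominator is 1/630.
Evaluating gives P = 0.49962.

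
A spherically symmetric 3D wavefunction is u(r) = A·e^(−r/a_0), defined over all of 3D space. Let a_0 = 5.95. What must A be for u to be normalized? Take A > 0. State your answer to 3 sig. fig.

A ≈ 0.0389

Normalization requires ∫|u|² 4πr² dr = 1, integrated from 0 to ∞.
Using ∫₀^∞ rⁿ e^(−αr) dr = n!/αⁿ⁺¹, ∫|u|² 4πr² dr = A²·(π·a_0^3).
Hence A² = 1/[π·a_0^3].
Substituting a_0 = 5.95 gives A² = 0.001511, so A = 0.03887.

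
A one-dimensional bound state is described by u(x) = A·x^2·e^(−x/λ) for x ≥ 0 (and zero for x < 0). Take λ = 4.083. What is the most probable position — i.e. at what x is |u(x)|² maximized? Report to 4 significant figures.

x ≈ 8.166

Differentiate |u(x)|² with respect to x and set to zero.
Solving yields x = 2·λ.
With λ = 4.083, the most probable position is 8.1660.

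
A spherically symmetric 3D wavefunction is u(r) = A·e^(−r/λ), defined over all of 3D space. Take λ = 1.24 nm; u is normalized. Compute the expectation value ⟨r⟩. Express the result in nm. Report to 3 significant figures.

⟨r⟩ = ∫ r |u|² 4πr² dr over the full domain.
Evaluating both integrals, ⟨r⟩ = 3·λ/2.
Putting λ = 1.24 gives 1.860.

⟨r⟩ ≈ 1.86 nm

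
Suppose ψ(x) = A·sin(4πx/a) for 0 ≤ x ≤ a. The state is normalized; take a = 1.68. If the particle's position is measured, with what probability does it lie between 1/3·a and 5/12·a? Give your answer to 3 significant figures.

P ≈ 0.152

|ψ|² is the probability density, so P = ∫_{1/3·a}^{5/12·a} |ψ|² dx.
Since A² = 1/(a/2), this is the region integral divided by the full normalization integral.
Let u = x/a; then A² and the length scale cancel, so P = ∫_{1/3}^{5/12} sin(4·π·u)^2 du ÷ ∫_{0}^{1} sin(4·π·u)^2 du.
With ∫ sin(4·π·u)^2 du = u/2 - sin(4·π·u)·cos(4·π·u)/(8·π) + C, the region integral is √(3)/(16·π) + 1/24 and the full one is 1/2.
This works out to P = (√(3)/8 + π/12)/π.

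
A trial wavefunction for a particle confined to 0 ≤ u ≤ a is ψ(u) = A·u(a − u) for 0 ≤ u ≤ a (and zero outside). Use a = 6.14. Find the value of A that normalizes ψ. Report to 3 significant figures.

A ≈ 0.0586

We need A² ∫|f|² du = 1, taking the integral from 0 to a.
The integral (without the A² prefactor) comes out to a^5/30.
Hence A² = 1/[a^5/30].
With a = 6.14: A² = 0.003438 and A = 0.05863.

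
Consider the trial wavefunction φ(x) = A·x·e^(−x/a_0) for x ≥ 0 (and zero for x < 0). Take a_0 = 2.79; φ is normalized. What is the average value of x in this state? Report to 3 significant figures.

The expectation value is the |φ|²-weighted average of x: ∫ x|φ|² dx.
Since the A² factors cancel between numerator and denominator, ⟨x⟩ = 3·a_0/2.
Putting a_0 = 2.79 gives 4.185.

⟨x⟩ ≈ 4.19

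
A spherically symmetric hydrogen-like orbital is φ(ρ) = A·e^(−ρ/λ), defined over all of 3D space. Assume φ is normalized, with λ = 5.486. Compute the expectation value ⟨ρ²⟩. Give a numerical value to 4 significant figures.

By definition ⟨ρ²⟩ = ∫ ρ^2 |φ(ρ)|² 4πρ² dρ.
Evaluating both integrals, ⟨ρ²⟩ = 3·λ^2.
Putting λ = 5.486 gives 90.289.

⟨ρ^2⟩ ≈ 90.29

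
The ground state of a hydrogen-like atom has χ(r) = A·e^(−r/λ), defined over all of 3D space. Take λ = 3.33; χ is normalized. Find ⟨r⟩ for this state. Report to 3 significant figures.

⟨r⟩ ≈ 5.00

By definition ⟨r⟩ = ∫ r |χ(r)|² 4πr² dr.
Evaluating both integrals, ⟨r⟩ = 3·λ/2.
With λ = 3.33, ⟨r⟩ = 4.995.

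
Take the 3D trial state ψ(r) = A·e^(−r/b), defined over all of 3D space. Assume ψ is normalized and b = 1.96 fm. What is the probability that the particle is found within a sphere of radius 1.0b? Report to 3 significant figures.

With dV = 4πr²dr, the probability is ∫|ψ|² dV over r ≤ 1.0b.
A² is fixed by ∫₀^∞ 4πr²|ψ|² dr = 1, i.e. A² = (π·b^3)^(−1).
Substituting u = r/b, A², 4π and the length scale all cancel in the ratio: P = ∫_{0}^{1.0} u^2·e^(-2·u) du / ∫_{0}^{∞} u^2·e^(-2·u) du.
An antiderivative of u^2·e^(-2·u) is -(2·u^2 + 2·u + 1)·e^(-2·u)/4; evaluating from 0 to 1.0 gives 1/4 - 5·e^(-2)/4, while the full integral is 1/4.
This evaluates to P = 0.3233.

P ≈ 0.323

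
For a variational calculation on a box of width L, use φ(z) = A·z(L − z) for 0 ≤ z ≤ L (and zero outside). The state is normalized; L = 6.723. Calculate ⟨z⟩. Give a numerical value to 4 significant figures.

⟨z⟩ = ∫ z |φ|² dz over the full domain.
The ratio of the moment integral to the normalization integral gives ⟨z⟩ = L/2.
Putting L = 6.723 gives 3.3615.

⟨z⟩ ≈ 3.362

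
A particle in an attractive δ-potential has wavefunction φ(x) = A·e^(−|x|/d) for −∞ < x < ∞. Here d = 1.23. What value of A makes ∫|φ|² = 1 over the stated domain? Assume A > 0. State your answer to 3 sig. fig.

A ≈ 0.902

Normalization requires ∫|φ|² dx = 1, integrated from −∞ to ∞.
The integral (without the A² prefactor) comes out to d.
So A² = (d)^(−1).
Substituting d = 1.23 gives A² = 0.8130, so A = 0.9017.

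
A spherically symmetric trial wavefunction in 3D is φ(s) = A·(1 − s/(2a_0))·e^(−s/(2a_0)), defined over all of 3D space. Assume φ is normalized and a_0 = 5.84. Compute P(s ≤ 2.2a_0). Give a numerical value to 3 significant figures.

P = ∫ |φ|² 4πs² ds over s ≤ 2.2a_0.
Normalization gives A² = 1/(8·π·a_0^3).
Substituting u = s/a_0, A², 4π and the length scale all cancel in the ratio: P = ∫_{0}^{2.2} u^2·(1 - u/2)^2·e^(-u) du / ∫_{0}^{∞} u^2·(1 - u/2)^2·e^(-u) du.
With ∫ u^2·(1 - u/2)^2·e^(-u) du = -(u^4/4 + u^2 + 2·u + 2)·e^(-u) + C, the region integral is ≈ 0.10566 and the full one is 2.
Taking the ratio yields P = 0.05283.

P ≈ 0.0528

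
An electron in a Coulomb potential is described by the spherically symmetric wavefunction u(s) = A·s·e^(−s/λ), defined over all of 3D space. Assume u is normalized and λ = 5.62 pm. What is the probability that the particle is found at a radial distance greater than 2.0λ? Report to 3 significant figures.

P ≈ 0.629

With dV = 4πs²ds, the probability is ∫|u|² dV over s > 2.0λ.
The full normalization integral is A²·[3·π·λ^5] = 1, fixing A².
Let t = s/λ; then A², 4π and the length scale all cancel, so P = ∫_{2.0}^{∞} t^4·e^(-2·t) dt ÷ ∫_{0}^{∞} t^4·e^(-2·t) dt.
Using ∫ t^4·e^(-2·t) dt = -(t^4/2 + t^3 + 3·t^2/2 + 3·t/2 + 3/4)·e^(-2·t), the numerator is 103·e^(-4)/4 and the denominator is 3/4.
This evaluates to P = 0.6288.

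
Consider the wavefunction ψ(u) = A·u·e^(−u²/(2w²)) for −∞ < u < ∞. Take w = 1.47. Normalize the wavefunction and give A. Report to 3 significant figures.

Normalization requires ∫|ψ|² du = 1, integrated from −∞ to ∞.
With ψ = A·u·e^(−u²/(2w²)), the integral evaluates to A²·[√(π)·w^3/2].
With w = 1.47: A² = 0.3552 and A = 0.5960.

A ≈ 0.596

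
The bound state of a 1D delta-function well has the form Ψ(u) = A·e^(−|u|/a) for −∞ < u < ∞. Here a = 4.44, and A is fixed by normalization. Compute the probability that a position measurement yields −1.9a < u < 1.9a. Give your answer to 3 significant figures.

P ≈ 0.978

P = ∫_{−1.9a}^{1.9a} |Ψ(u)|² du.
With A² fixed by ∫|Ψ|² = 1, i.e. A² = (a)^(−1), substitute and integrate.
By symmetry take twice the u ≥ 0 contribution in numerator and denominator; the 2's cancel. In terms of t = u/a (A² and the length scale cancel between numerator and denominator), P = [∫_{0}^{1.9} e^(-2·t) dt] / [∫_{0}^{∞} e^(-2·t) dt].
With ∫ e^(-2·t) dt = -e^(-2·t)/2 + C, the region integral is 1/2 - e^(-19/5)/2 and the full one is 1/2.
Evaluating gives P = 0.9776.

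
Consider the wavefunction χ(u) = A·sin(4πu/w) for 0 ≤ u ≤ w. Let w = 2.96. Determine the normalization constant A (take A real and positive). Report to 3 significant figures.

The normalization condition is ∫|χ|² du = 1 from 0 to w.
Using sin²θ = (1 − cos 2θ)/2, with χ = A·sin(4πu/w), the integral evaluates to A²·[w/2].
Setting this equal to 1 gives A² = 1/(w/2).
Substituting w = 2.96 gives A² = 0.6757, so A = 0.8220.

A ≈ 0.822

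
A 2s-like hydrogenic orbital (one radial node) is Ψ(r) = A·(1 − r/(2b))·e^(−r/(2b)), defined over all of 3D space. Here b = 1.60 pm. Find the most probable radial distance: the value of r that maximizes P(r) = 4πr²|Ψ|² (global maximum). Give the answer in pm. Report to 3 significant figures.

r ≈ 8.38 pm

Differentiate P(r) = 4πr²|Ψ|² with respect to r and set to zero.
Solving yields r = b·(√(5) + 3).
With b = 1.60, the most probable radial distance is 8.378 pm.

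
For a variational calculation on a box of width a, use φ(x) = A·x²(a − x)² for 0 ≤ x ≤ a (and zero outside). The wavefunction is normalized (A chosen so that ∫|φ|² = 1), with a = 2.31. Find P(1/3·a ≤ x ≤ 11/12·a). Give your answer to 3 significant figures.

The probability is P = ∫ |φ|² dx over [1/3·a, 11/12·a].
With A² fixed by ∫|φ|² = 1, i.e. A² = (a^9/630)^(−1), substitute and integrate.
Let u = x/a; then A² and the length scale cancel, so P = ∫_{1/3}^{11/12} u^4·(1 - u)^4 du ÷ ∫_{0}^{1} u^4·(1 - u)^4 du.
An antiderivative of u^4·(1 - u)^4 is u^5·(70·u^4 - 315·u^3 + 540·u^2 - 420·u + 126)/630; evaluating from 1/3 to 11/12 gives ≈ 0.0013568, while the full integral is 1/630.
Taking the ratio, P = 0.8548.

P ≈ 0.855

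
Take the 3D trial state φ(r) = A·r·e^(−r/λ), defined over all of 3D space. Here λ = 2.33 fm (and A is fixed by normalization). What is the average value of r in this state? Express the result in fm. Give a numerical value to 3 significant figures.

By definition ⟨r⟩ = ∫ r |φ(r)|² 4πr² dr.
Recall ∫₀^∞ r^m e^(−r/β) dr = m!·β^(m+1), since the A² factors cancel between numerator and denominator, ⟨r⟩ = 5·λ/2.
With λ = 2.33, ⟨r⟩ = 5.825.

⟨r⟩ ≈ 5.83 fm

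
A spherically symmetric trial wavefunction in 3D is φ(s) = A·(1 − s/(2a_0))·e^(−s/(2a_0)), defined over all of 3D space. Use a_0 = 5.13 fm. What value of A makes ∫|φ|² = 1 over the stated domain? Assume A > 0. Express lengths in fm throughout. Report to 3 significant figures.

Require ∫ |φ|² 4πs² ds = 1 over the whole domain.
(Spherical symmetry: dV = 4πs² ds.)
Recall ∫₀^∞ s^m e^(−s/β) ds = m!·β^(m+1), with φ = A·(1 − s/(2a_0))·e^(−s/(2a_0)), the integral evaluates to A²·[8·π·a_0^3].
Setting this equal to 1 gives A² = 1/(8·π·a_0^3).
Substituting a_0 = 5.13 gives A² = 0.0002947, so A = 0.01717.

A ≈ 0.0172 fm^(-3/2)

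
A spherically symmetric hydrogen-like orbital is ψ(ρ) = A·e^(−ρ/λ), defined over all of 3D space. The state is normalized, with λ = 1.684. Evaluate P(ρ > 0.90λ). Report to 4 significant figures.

P ≈ 0.7306

P = ∫ |ψ|² 4πρ² dρ over ρ > 0.90λ.
Normalization gives A² = 1/(π·λ^3).
Substituting u = ρ/λ, A², 4π and the length scale all cancel in the ratio: P = ∫_{0.90}^{∞} u^2·e^(-2·u) du / ∫_{0}^{∞} u^2·e^(-2·u) du.
With ∫ u^2·e^(-2·u) du = -(2·u^2 + 2·u + 1)·e^(-2·u)/4 + C, the region integral is 221·e^(-9/5)/200 and the full one is 1/4.
The region integral divided by the full integral gives P = 0.73062.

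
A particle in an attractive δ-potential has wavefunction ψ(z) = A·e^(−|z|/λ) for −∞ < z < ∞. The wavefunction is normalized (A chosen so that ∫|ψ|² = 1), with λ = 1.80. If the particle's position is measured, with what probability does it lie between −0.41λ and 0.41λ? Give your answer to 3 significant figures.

P ≈ 0.560

The probability is P = ∫ |ψ|² dz over [−0.41λ, 0.41λ].
Since A² = 1/(λ), this is the region integral divided by the full normalization integral.
By symmetry take twice the z ≥ 0 contribution in numerator and denominator; the 2's cancel. In terms of u = z/λ (A² and the length scale cancel between numerator and denominator), P = [∫_{0}^{0.41} e^(-2·u) du] / [∫_{0}^{∞} e^(-2·u) du].
With ∫ e^(-2·u) du = -e^(-2·u)/2 + C, the region integral is 1/2 - e^(-41/50)/2 and the full one is 1/2.
Taking the ratio, P = 0.5596.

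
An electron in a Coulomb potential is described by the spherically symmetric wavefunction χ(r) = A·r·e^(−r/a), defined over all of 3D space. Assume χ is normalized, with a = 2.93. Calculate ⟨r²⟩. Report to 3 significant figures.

⟨r^2⟩ ≈ 64.4

By definition ⟨r²⟩ = ∫ r^2 |χ(r)|² 4πr² dr.
Using ∫₀^∞ rⁿ e^(−αr) dr = n!/αⁿ⁺¹, evaluating both integrals, ⟨r²⟩ = 15·a^2/2.
With a = 2.93, ⟨r^2⟩ = 64.39.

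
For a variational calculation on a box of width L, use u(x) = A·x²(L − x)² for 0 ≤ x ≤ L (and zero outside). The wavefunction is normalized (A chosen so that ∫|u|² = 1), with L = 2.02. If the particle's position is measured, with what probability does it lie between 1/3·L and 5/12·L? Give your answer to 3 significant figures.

P ≈ 0.157

The probability is P = ∫ |u|² dx over [1/3·L, 5/12·L].
With A² fixed by ∫|u|² = 1, i.e. A² = (L^9/630)^(−1), substitute and integrate.
Substituting t = x/L, A² and the length scale cancel in the ratio: P = ∫_{1/3}^{5/12} t^4·(1 - t)^4 dt / ∫_{0}^{1} t^4·(1 - t)^4 dt.
An antiderivative of t^4·(1 - t)^4 is t^5·(70·t^4 - 315·t^3 + 540·t^2 - 420·t + 126)/630; evaluating from 1/3 to 5/12 gives ≈ 0.00024997, while the full integral is 1/630.
The result is P = 0.1575.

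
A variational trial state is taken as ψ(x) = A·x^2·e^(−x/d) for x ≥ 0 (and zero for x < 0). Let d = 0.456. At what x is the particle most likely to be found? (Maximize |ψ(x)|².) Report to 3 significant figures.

x ≈ 0.912

The maximum of |ψ(x)|² occurs where its derivative vanishes.
Solving yields x = 2·d.
With d = 0.456, the most probable position is 0.9120.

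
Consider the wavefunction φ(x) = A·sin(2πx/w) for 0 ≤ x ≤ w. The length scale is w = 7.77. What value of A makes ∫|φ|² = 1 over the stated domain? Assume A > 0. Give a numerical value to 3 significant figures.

The normalization condition is ∫|φ|² dx = 1 from 0 to w.
With φ = A·sin(2πx/w), the integral evaluates to A²·[w/2].
Setting this equal to 1 gives A² = 1/(w/2).
With w = 7.77: A² = 0.2574 and A = 0.5073.

A ≈ 0.507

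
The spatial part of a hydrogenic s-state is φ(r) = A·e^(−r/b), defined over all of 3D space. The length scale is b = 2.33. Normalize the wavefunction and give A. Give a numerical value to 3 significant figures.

A ≈ 0.159

Normalization requires ∫|φ|² 4πr² dr = 1, integrated from 0 to ∞.
In 3D with spherical symmetry the volume element is 4πr² dr.
Carrying out the integral gives A² · π·b^3.
Plugging in b = 2.33 yields A = 0.1586.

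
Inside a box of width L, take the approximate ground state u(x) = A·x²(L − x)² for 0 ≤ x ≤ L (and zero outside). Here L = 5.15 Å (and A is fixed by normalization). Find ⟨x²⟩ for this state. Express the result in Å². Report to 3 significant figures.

⟨x^2⟩ ≈ 7.23 Å^2

⟨x²⟩ = ∫ x^2 |u|² dx over the full domain.
Expanding the polynomial and integrating term by term, the ratio of the moment integral to the normalization integral gives ⟨x²⟩ = 3·L^2/11.
Putting L = 5.15 gives 7.233.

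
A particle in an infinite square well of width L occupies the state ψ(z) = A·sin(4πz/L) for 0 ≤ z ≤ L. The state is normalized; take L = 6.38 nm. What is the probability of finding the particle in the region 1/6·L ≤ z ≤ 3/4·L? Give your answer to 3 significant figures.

|ψ|² is the probability density, so P = ∫_{1/6·L}^{3/4·L} |ψ|² dz.
Since A² = 1/(L/2), this is the region integral divided by the full normalization integral.
Substituting u = z/L, A² and the length scale cancel in the ratio: P = ∫_{1/6}^{3/4} sin(4·π·u)^2 du / ∫_{0}^{1} sin(4·π·u)^2 du.
With ∫ sin(4·π·u)^2 du = u/2 - sin(4·π·u)·cos(4·π·u)/(8·π) + C, the region integral is -√(3)/(32·π) + 7/24 and the full one is 1/2.
Taking the ratio, P = -√(3)/(16·π) + 7/12.

P ≈ 0.549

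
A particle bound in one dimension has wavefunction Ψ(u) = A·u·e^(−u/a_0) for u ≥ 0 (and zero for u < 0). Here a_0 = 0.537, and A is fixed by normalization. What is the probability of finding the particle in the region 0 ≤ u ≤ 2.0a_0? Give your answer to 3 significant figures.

|Ψ|² is the probability density, so P = ∫_{0}^{2.0a_0} |Ψ|² du.
Since A² = 1/(a_0^3/4), this is the region integral divided by the full normalization integral.
Substituting t = u/a_0, A² and the length scale cancel in the ratio: P = ∫_{0}^{2.0} t^2·e^(-2·t) dt / ∫_{0}^{∞} t^2·e^(-2·t) dt.
With ∫ t^2·e^(-2·t) dt = -(2·t^2 + 2·t + 1)·e^(-2·t)/4 + C, the region integral is 1/4 - 13·e^(-4)/4 and the full one is 1/4.
This works out to P = 0.7619.

P ≈ 0.762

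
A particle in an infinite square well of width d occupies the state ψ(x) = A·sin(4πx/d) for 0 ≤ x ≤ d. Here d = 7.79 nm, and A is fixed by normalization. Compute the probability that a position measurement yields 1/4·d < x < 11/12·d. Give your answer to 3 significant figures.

P ≈ 0.701

P = ∫_{1/4·d}^{11/12·d} |ψ(x)|² dx.
Since A² = 1/(d/2), this is the region integral divided by the full normalization integral.
Substituting u = x/d, A² and the length scale cancel in the ratio: P = ∫_{1/4}^{11/12} sin(4·π·u)^2 du / ∫_{0}^{1} sin(4·π·u)^2 du.
With ∫ sin(4·π·u)^2 du = u/2 - sin(4·π·u)·cos(4·π·u)/(8·π) + C, the region integral is √(3)/(32·π) + 1/3 and the full one is 1/2.
The result is P = √(3)/(16·π) + 2/3.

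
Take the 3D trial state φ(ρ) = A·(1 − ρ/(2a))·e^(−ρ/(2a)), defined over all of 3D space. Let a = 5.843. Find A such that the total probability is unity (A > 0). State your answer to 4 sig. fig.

A ≈ 0.01412

The normalization condition is ∫|φ|² 4πρ² dρ = 1 from 0 to ∞.
∫|φ|² 4πρ² dρ = A²·(8·π·a^3).
So A² = (8·π·a^3)^(−1).
Plugging in a = 5.843 yields A = 0.014123.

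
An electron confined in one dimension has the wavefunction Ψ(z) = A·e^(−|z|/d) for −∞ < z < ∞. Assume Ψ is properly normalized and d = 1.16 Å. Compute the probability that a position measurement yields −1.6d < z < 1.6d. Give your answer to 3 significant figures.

P ≈ 0.959

P = ∫_{−1.6d}^{1.6d} |Ψ(z)|² dz.
Since A² = 1/(d), this is the region integral divided by the full normalization integral.
By symmetry take twice the z ≥ 0 contribution in numerator and denominator; the 2's cancel. Let u = z/d; then A² and the length scale cancel, so P = ∫_{0}^{1.6} e^(-2·u) du ÷ ∫_{0}^{∞} e^(-2·u) du.
Using ∫ e^(-2·u) du = -e^(-2·u)/2, the numerator is 1/2 - e^(-16/5)/2 and the denominator is 1/2.
This works out to P = 0.9592.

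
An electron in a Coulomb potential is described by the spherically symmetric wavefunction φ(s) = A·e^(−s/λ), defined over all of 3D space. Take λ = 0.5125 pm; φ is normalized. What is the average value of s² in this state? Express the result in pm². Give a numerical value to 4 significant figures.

⟨s^2⟩ ≈ 0.7880 pm^2

By definition ⟨s²⟩ = ∫ s^2 |φ(s)|² 4πs² ds.
With ∫₀^∞ s^4 e^(−αs) ds = 4!/α^5, evaluating both integrals, ⟨s²⟩ = 3·λ^2.
With λ = 0.5125, ⟨s^2⟩ = 0.78797.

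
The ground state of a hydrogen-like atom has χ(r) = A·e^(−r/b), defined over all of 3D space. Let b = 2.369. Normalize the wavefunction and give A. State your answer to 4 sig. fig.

A ≈ 0.1547

Normalization requires ∫|χ|² 4πr² dr = 1, integrated from 0 to ∞.
In 3D with spherical symmetry the volume element is 4πr² dr.
Using ∫₀^∞ rⁿ e^(−αr) dr = n!/αⁿ⁺¹, ∫|χ|² 4πr² dr = A²·(π·b^3).
Setting this equal to 1 gives A² = 1/(π·b^3).
With b = 2.369: A² = 0.023942 and A = 0.15473.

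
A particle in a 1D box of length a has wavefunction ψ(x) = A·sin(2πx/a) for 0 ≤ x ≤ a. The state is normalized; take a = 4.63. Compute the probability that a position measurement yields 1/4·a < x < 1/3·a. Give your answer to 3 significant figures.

P ≈ 0.152

|ψ|² is the probability density, so P = ∫_{1/4·a}^{1/3·a} |ψ|² dx.
With A² fixed by ∫|ψ|² = 1, i.e. A² = (a/2)^(−1), substitute and integrate.
In terms of u = x/a (A² and the length scale cancel between numerator and denominator), P = [∫_{1/4}^{1/3} sin(2·π·u)^2 du] / [∫_{0}^{1} sin(2·π·u)^2 du].
Using ∫ sin(2·π·u)^2 du = u/2 - sin(4·π·u)/(8·π), the numerator is √(3)/(16·π) + 1/24 and the denominator is 1/2.
The result is P = (√(3)/8 + π/12)/π.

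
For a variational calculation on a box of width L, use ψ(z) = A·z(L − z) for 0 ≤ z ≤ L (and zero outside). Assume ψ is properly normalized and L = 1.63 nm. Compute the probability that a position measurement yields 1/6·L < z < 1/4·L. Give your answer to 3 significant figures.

P ≈ 0.0680

The probability is P = ∫ |ψ|² dz over [1/6·L, 1/4·L].
The normalization integral ∫|ψ|²dz over the whole domain equals L^5/30·A², and A² cancels in the ratio.
Let u = z/L; then A² and the length scale cancel, so P = ∫_{1/6}^{1/4} u^2·(1 - u)^2 du ÷ ∫_{0}^{1} u^2·(1 - u)^2 du.
Using ∫ u^2·(1 - u)^2 du = u^3·(6·u^2 - 15·u + 10)/30, the numerator is ≈ 0.0022674 and the denominator is 1/30.
This works out to P = 0.06802.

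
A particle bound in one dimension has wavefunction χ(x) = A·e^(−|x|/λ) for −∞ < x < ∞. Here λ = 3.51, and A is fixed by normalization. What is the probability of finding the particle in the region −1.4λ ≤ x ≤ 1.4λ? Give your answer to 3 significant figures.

P = ∫_{−1.4λ}^{1.4λ} |χ(x)|² dx.
With A² fixed by ∫|χ|² = 1, i.e. A² = (λ)^(−1), substitute and integrate.
Both integrals are even about x = 0, so only the x ≥ 0 halves are needed (the factors of 2 cancel). Let u = x/λ; then A² and the length scale cancel, so P = ∫_{0}^{1.4} e^(-2·u) du ÷ ∫_{0}^{∞} e^(-2·u) du.
With ∫ e^(-2·u) du = -e^(-2·u)/2 + C, the region integral is 1/2 - e^(-14/5)/2 and the full one is 1/2.
The result is P = 0.9392.

P ≈ 0.939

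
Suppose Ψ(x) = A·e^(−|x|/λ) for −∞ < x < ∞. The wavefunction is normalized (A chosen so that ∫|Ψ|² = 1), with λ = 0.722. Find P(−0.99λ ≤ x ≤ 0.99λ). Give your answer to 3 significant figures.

P ≈ 0.862

The probability is P = ∫ |Ψ|² dx over [−0.99λ, 0.99λ].
With A² fixed by ∫|Ψ|² = 1, i.e. A² = (λ)^(−1), substitute and integrate.
Both integrals are even about x = 0, so only the x ≥ 0 halves are needed (the factors of 2 cancel). Let u = x/λ; then A² and the length scale cancel, so P = ∫_{0}^{0.99} e^(-2·u) du ÷ ∫_{0}^{∞} e^(-2·u) du.
Using ∫ e^(-2·u) du = -e^(-2·u)/2, the numerator is 1/2 - e^(-99/50)/2 and the denominator is 1/2.
The result is P = 0.8619.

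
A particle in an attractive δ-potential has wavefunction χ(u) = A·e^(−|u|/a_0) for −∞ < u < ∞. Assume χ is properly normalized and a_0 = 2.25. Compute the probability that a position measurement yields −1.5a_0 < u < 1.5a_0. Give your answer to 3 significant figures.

|χ|² is the probability density, so P = ∫_{−1.5a_0}^{1.5a_0} |χ|² du.
Since A² = 1/(a_0), this is the region integral divided by the full normalization integral.
Both integrals are even about u = 0, so only the u ≥ 0 halves are needed (the factors of 2 cancel). Let t = u/a_0; then A² and the length scale cancel, so P = ∫_{0}^{1.5} e^(-2·t) dt ÷ ∫_{0}^{∞} e^(-2·t) dt.
With ∫ e^(-2·t) dt = -e^(-2·t)/2 + C, the region integral is 1/2 - e^(-3)/2 and the full one is 1/2.
This works out to P = 0.9502.

P ≈ 0.950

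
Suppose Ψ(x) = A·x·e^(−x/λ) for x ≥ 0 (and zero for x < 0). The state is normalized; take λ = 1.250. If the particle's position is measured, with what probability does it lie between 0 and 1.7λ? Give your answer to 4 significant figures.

The probability is P = ∫ |Ψ|² dx over [0, 1.7λ].
Since A² = 1/(λ^3/4), this is the region integral divided by the full normalization integral.
Let u = x/λ; then A² and the length scale cancel, so P = ∫_{0}^{1.7} u^2·e^(-2·u) du ÷ ∫_{0}^{∞} u^2·e^(-2·u) du.
Using ∫ u^2·e^(-2·u) du = -(2·u^2 + 2·u + 1)·e^(-2·u)/4, the numerator is 1/4 - 509·e^(-17/5)/200 and the denominator is 1/4.
The result is P = 0.66026.

P ≈ 0.6603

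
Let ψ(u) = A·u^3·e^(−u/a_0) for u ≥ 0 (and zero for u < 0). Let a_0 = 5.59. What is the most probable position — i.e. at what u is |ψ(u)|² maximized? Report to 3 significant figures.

u ≈ 16.8

The maximum of |ψ(u)|² occurs where its derivative vanishes.
Solving yields u = 3·a_0.
With a_0 = 5.59, the most probable position is 16.77.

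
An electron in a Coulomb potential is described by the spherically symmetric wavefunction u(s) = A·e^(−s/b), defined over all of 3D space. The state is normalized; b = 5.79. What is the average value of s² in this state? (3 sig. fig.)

⟨s^2⟩ ≈ 101

By definition ⟨s²⟩ = ∫ s^2 |u(s)|² 4πs² ds.
The ratio of the moment integral to the normalization integral gives ⟨s²⟩ = 3·b^2.
With b = 5.79, ⟨s^2⟩ = 100.6.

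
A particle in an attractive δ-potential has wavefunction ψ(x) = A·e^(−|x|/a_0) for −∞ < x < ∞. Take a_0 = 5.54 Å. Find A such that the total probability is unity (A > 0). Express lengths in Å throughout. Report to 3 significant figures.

A ≈ 0.425 Å^(-1/2)

Normalization requires ∫|ψ|² dx = 1, integrated from −∞ to ∞.
∫|ψ|² dx = A²·(a_0).
With a_0 = 5.54: A² = 0.1805 and A = 0.4249.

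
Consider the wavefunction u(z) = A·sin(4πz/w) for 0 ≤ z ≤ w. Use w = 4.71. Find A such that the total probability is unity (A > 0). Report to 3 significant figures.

Require ∫ |u|² dz = 1 over the whole domain.
With u = A·sin(4πz/w), the integral evaluates to A²·[w/2].
Hence A² = 1/[w/2].
With w = 4.71: A² = 0.4246 and A = 0.6516.

A ≈ 0.652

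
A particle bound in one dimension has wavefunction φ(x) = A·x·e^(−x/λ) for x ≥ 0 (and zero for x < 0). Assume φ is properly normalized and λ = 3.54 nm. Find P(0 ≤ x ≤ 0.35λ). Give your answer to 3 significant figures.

The probability is P = ∫ |φ|² dx over [0, 0.35λ].
The normalization integral ∫|φ|²dx over the whole domain equals λ^3/4·A², and A² cancels in the ratio.
In terms of u = x/λ (A² and the length scale cancel between numerator and denominator), P = [∫_{0}^{0.35} u^2·e^(-2·u) du] / [∫_{0}^{∞} u^2·e^(-2·u) du].
With ∫ u^2·e^(-2·u) du = -(2·u^2 + 2·u + 1)·e^(-2·u)/4 + C, the region integral is 1/4 - 389·e^(-7/10)/800 and the full one is 1/4.
Evaluating gives P = 0.03414.

P ≈ 0.0341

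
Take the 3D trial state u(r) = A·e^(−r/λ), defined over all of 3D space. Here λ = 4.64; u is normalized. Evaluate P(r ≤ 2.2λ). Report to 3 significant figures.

P ≈ 0.815

Integrate the radial probability density 4πr²|u|² over r ≤ 2.2λ.
A² is fixed by ∫₀^∞ 4πr²|u|² dr = 1, i.e. A² = (π·λ^3)^(−1).
Let t = r/λ; then A², 4π and the length scale all cancel, so P = ∫_{0}^{2.2} t^2·e^(-2·t) dt ÷ ∫_{0}^{∞} t^2·e^(-2·t) dt.
With ∫ t^2·e^(-2·t) dt = -(2·t^2 + 2·t + 1)·e^(-2·t)/4 + C, the region integral is 1/4 - 377·e^(-22/5)/100 and the full one is 1/4.
This evaluates to P = 0.8149.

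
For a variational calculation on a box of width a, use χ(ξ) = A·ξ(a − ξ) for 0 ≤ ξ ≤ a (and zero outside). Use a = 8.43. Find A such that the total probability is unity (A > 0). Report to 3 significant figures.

We need A² ∫|f|² dξ = 1, taking the integral from 0 to a.
Expanding the polynomial and integrating term by term, carrying out the integral gives A² · a^5/30.
Hence A² = 1/[a^5/30].
Substituting a = 8.43 gives A² = 0.0007047, so A = 0.02655.

A ≈ 0.0265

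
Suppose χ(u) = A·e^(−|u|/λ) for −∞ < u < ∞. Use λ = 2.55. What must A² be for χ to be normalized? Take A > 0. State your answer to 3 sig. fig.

A^2 ≈ 0.392

The normalization condition is ∫|χ|² du = 1 from −∞ to ∞.
The integral (without the A² prefactor) comes out to λ.
Setting this equal to 1 gives A² = 1/(λ).
With λ = 2.55: A² = 0.3922 and A = 0.6262.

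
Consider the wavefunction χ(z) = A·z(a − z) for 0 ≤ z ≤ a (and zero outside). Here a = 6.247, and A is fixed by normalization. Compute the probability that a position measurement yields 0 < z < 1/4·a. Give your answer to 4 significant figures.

P ≈ 0.1035

P = ∫_{0}^{1/4·a} |χ(z)|² dz.
The normalization integral ∫|χ|²dz over the whole domain equals a^5/30·A², and A² cancels in the ratio.
Let u = z/a; then A² and the length scale cancel, so P = ∫_{0}^{1/4} u^2·(1 - u)^2 du ÷ ∫_{0}^{1} u^2·(1 - u)^2 du.
An antiderivative of u^2·(1 - u)^2 is u^3·(6·u^2 - 15·u + 10)/30; evaluating from 0 to 1/4 gives ≈ 0.00345052, while the full integral is 1/30.
Evaluating gives P = 53/512.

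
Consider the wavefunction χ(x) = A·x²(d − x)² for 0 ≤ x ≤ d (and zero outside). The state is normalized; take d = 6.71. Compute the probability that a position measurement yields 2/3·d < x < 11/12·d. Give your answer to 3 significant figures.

|χ|² is the probability density, so P = ∫_{2/3·d}^{11/12·d} |χ|² dx.
With A² fixed by ∫|χ|² = 1, i.e. A² = (d^9/630)^(−1), substitute and integrate.
Let u = x/d; then A² and the length scale cancel, so P = ∫_{2/3}^{11/12} u^4·(1 - u)^4 du ÷ ∫_{0}^{1} u^4·(1 - u)^4 du.
With ∫ u^4·(1 - u)^4 du = u^5·(70·u^4 - 315·u^3 + 540·u^2 - 420·u + 126)/630 + C, the region integral is ≈ 0.00022931 and the full one is 1/630.
Evaluating gives P = 0.1445.

P ≈ 0.144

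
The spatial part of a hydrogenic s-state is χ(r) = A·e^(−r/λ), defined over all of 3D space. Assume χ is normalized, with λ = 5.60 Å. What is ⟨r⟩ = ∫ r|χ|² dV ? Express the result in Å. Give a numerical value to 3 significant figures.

⟨r⟩ ≈ 8.40 Å

⟨r⟩ = ∫ r |χ|² 4πr² dr over the full domain.
Since the A² factors cancel between numerator and denominator, ⟨r⟩ = 3·λ/2.
Putting λ = 5.60 gives 8.400.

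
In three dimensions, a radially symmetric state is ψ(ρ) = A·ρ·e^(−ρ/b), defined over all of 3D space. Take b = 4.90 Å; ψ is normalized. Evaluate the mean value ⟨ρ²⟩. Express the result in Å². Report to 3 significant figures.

⟨ρ^2⟩ ≈ 180 Å^2

The expectation value is the |ψ|²-weighted average of ρ^2: ∫ ρ^2|ψ|² 4πρ² dρ.
Using ∫₀^∞ ρⁿ e^(−αρ) dρ = n!/αⁿ⁺¹, since the A² factors cancel between numerator and denominator, ⟨ρ²⟩ = 15·b^2/2.
Putting b = 4.90 gives 180.1.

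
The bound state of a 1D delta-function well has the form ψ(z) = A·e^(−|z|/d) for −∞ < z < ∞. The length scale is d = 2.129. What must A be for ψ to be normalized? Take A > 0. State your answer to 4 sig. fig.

A ≈ 0.6853

We need A² ∫|f|² dz = 1, taking the integral from −∞ to ∞.
With ψ = A·e^(−|z|/d), the integral evaluates to A²·[d].
Hence A² = 1/[d].
Plugging in d = 2.129 yields A = 0.68535.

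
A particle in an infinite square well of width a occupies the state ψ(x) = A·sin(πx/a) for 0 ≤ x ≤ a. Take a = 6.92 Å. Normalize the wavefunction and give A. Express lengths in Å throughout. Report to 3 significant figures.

A ≈ 0.538 Å^(-1/2)

Normalization requires ∫|ψ|² dx = 1, integrated from 0 to a.
With ψ = A·sin(πx/a), the integral evaluates to A²·[a/2].
So A² = (a/2)^(−1).
Plugging in a = 6.92 yields A = 0.5376.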